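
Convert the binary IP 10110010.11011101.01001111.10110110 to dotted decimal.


10110010 = 178
11011101 = 221
01001111 = 79
10110110 = 182
IP: 178.221.79.182


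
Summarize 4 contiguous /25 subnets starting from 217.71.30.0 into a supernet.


Original prefix: /25
Number of subnets: 4 = 2^2
New prefix = 25 - 2 = 23
Supernet: 217.71.30.0/23


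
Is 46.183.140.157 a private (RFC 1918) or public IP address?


RFC 1918 private ranges:
  10.0.0.0/8 (10.0.0.0 - 10.255.255.255)
  172.16.0.0/12 (172.16.0.0 - 172.31.255.255)
  192.168.0.0/16 (192.168.0.0 - 192.168.255.255)
Public (not in any RFC 1918 range)


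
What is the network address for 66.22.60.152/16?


IP:   01000010.00010110.00111100.10011000
Mask: 11111111.11111111.00000000.00000000
AND operation:
Net:  01000010.00010110.00000000.00000000
Network: 66.22.0.0/16


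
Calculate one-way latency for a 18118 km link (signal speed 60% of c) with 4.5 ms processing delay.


Speed = 0.6 * 3e5 km/s = 180000 km/s
Propagation delay = 18118 / 180000 = 0.1007 s = 100.6556 ms
Processing delay = 4.5 ms
Total one-way latency = 105.1556 ms


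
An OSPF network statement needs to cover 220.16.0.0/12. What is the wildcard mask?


Subnet mask: 255.240.0.0
Wildcard = 255.255.255.255 - subnet mask
255 - 255 = 0
255 - 240 = 15
255 - 0 = 255
255 - 0 = 255
Wildcard: 0.15.255.255


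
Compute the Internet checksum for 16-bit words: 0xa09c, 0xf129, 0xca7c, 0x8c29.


Sum all words (with carry folding):
+ 0xa09c = 0xa09c
+ 0xf129 = 0x91c6
+ 0xca7c = 0x5c43
+ 0x8c29 = 0xe86c
One's complement: ~0xe86c
Checksum = 0x1793


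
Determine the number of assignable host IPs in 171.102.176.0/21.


Host bits = 32 - 21 = 11
Total addresses = 2^11 = 2048
Usable = total - 2 (network and broadcast)
Usable hosts: 2046


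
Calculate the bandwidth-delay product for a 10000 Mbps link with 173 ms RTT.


BDP = bandwidth * RTT
= 10000 Mbps * 173 ms
= 10000 * 1e6 * 173 / 1000 bits
= 1730000000 bits
= 216250000 bytes
= 211181.6406 KB
BDP = 1730000000 bits (216250000 bytes)


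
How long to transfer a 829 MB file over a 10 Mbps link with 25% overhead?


Effective throughput = 10 * (1 - 25/100) = 7.5 Mbps
File size in Mb = 829 * 8 = 6632 Mb
Time = 6632 / 7.5
Time = 884.2667 seconds


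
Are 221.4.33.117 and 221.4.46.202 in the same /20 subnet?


Mask: 255.255.240.0
221.4.33.117 AND mask = 221.4.32.0
221.4.46.202 AND mask = 221.4.32.0
Yes, same subnet (221.4.32.0)


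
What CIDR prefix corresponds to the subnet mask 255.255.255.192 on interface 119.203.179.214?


Binary: 11111111.11111111.11111111.11000000
Count leading 1s
Prefix: /26


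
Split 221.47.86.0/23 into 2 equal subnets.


New prefix = 23 + 1 = 24
Each subnet has 256 addresses
  221.47.86.0/24
  221.47.87.0/24
Subnets: 221.47.86.0/24, 221.47.87.0/24


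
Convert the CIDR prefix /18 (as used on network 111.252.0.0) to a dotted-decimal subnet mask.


/18 means 18 network bits, 14 host bits
Binary: 11111111111111111100000000000000
Mask: 255.255.192.0


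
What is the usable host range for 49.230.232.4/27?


Network: 49.230.232.0
Broadcast: 49.230.232.31
First usable = network + 1
Last usable = broadcast - 1
Range: 49.230.232.1 to 49.230.232.30


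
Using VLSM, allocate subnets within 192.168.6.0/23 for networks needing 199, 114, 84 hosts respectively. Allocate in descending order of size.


199 hosts -> /24 (254 usable): 192.168.6.0/24
114 hosts -> /25 (126 usable): 192.168.7.0/25
84 hosts -> /25 (126 usable): 192.168.7.128/25
Allocation: 192.168.6.0/24 (199 hosts, 254 usable); 192.168.7.0/25 (114 hosts, 126 usable); 192.168.7.128/25 (84 hosts, 126 usable)


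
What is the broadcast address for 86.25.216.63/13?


Network: 86.24.0.0/13
Host bits = 19
Set all host bits to 1:
Broadcast: 86.31.255.255


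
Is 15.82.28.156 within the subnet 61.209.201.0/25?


Subnet network: 61.209.201.0
Test IP AND mask: 15.82.28.128
No, 15.82.28.156 is not in 61.209.201.0/25


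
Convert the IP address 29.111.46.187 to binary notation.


29 = 00011101
111 = 01101111
46 = 00101110
187 = 10111011
Binary: 00011101.01101111.00101110.10111011


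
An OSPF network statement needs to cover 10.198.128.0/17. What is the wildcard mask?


Subnet mask: 255.255.128.0
Wildcard = 255.255.255.255 - subnet mask
255 - 255 = 0
255 - 255 = 0
255 - 128 = 127
255 - 0 = 255
Wildcard: 0.0.127.255


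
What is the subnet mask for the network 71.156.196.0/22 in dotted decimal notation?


/22 means 22 network bits, 10 host bits
Binary: 11111111111111111111110000000000
Mask: 255.255.252.0


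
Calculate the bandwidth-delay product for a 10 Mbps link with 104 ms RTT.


BDP = bandwidth * RTT
= 10 Mbps * 104 ms
= 10 * 1e6 * 104 / 1000 bits
= 1040000 bits
= 130000 bytes
= 126.9531 KB
BDP = 1040000 bits (130000 bytes)


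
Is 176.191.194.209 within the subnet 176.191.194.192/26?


Subnet network: 176.191.194.192
Test IP AND mask: 176.191.194.192
Yes, 176.191.194.209 is in 176.191.194.192/26


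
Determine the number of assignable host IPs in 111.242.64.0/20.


Host bits = 32 - 20 = 12
Total addresses = 2^12 = 4096
Usable = total - 2 (network and broadcast)
Usable hosts: 4094


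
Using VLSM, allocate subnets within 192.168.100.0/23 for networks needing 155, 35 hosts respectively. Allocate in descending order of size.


155 hosts -> /24 (254 usable): 192.168.100.0/24
35 hosts -> /26 (62 usable): 192.168.101.0/26
Allocation: 192.168.100.0/24 (155 hosts, 254 usable); 192.168.101.0/26 (35 hosts, 62 usable)


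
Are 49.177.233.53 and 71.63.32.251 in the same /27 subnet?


Mask: 255.255.255.224
49.177.233.53 AND mask = 49.177.233.32
71.63.32.251 AND mask = 71.63.32.224
No, different subnets (49.177.233.32 vs 71.63.32.224)


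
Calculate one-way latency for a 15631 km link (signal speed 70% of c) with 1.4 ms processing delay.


Speed = 0.7 * 3e5 km/s = 210000 km/s
Propagation delay = 15631 / 210000 = 0.0744 s = 74.4333 ms
Processing delay = 1.4 ms
Total one-way latency = 75.8333 ms


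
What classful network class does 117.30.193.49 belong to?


First octet: 117
Binary: 01110101
0xxxxxxx -> Class A (1-126)
Class A, default mask 255.0.0.0 (/8)


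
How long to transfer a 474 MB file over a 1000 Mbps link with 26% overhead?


Effective throughput = 1000 * (1 - 26/100) = 740 Mbps
File size in Mb = 474 * 8 = 3792 Mb
Time = 3792 / 740
Time = 5.1243 seconds


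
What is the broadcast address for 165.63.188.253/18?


Network: 165.63.128.0/18
Host bits = 14
Set all host bits to 1:
Broadcast: 165.63.191.255


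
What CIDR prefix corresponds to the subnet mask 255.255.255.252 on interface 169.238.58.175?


Binary: 11111111.11111111.11111111.11111100
Count leading 1s
Prefix: /30


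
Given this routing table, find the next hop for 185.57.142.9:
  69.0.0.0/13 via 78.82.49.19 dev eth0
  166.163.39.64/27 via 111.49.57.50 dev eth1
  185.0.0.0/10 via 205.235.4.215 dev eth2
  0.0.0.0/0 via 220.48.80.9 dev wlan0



Longest prefix match for 185.57.142.9:
  /13 69.0.0.0: no
  /27 166.163.39.64: no
  /10 185.0.0.0: MATCH
  /0 0.0.0.0: MATCH
Selected: next-hop 205.235.4.215 via eth2 (matched /10)


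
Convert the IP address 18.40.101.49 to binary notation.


18 = 00010010
40 = 00101000
101 = 01100101
49 = 00110001
Binary: 00010010.00101000.01100101.00110001


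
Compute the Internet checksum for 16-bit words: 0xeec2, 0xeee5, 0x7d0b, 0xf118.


Sum all words (with carry folding):
+ 0xeec2 = 0xeec2
+ 0xeee5 = 0xdda8
+ 0x7d0b = 0x5ab4
+ 0xf118 = 0x4bcd
One's complement: ~0x4bcd
Checksum = 0xb432


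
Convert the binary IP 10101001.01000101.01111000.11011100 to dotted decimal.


10101001 = 169
01000101 = 69
01111000 = 120
11011100 = 220
IP: 169.69.120.220


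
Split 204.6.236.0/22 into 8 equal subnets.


New prefix = 22 + 3 = 25
Each subnet has 128 addresses
  204.6.236.0/25
  204.6.236.128/25
  204.6.237.0/25
  204.6.237.128/25
  204.6.238.0/25
  204.6.238.128/25
  204.6.239.0/25
  204.6.239.128/25
Subnets: 204.6.236.0/25, 204.6.236.128/25, 204.6.237.0/25, 204.6.237.128/25, 204.6.238.0/25, 204.6.238.128/25, 204.6.239.0/25, 204.6.239.128/25


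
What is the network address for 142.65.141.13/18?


IP:   10001110.01000001.10001101.00001101
Mask: 11111111.11111111.11000000.00000000
AND operation:
Net:  10001110.01000001.10000000.00000000
Network: 142.65.128.0/18


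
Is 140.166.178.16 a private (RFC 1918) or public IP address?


RFC 1918 private ranges:
  10.0.0.0/8 (10.0.0.0 - 10.255.255.255)
  172.16.0.0/12 (172.16.0.0 - 172.31.255.255)
  192.168.0.0/16 (192.168.0.0 - 192.168.255.255)
Public (not in any RFC 1918 range)


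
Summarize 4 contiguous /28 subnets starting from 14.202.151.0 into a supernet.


Original prefix: /28
Number of subnets: 4 = 2^2
New prefix = 28 - 2 = 26
Supernet: 14.202.151.0/26


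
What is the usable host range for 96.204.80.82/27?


Network: 96.204.80.64
Broadcast: 96.204.80.95
First usable = network + 1
Last usable = broadcast - 1
Range: 96.204.80.65 to 96.204.80.94


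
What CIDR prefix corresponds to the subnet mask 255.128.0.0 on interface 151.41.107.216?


Binary: 11111111.10000000.00000000.00000000
Count leading 1s
Prefix: /9


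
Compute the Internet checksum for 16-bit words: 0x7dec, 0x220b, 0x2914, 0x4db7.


Sum all words (with carry folding):
+ 0x7dec = 0x7dec
+ 0x220b = 0x9ff7
+ 0x2914 = 0xc90b
+ 0x4db7 = 0x16c3
One's complement: ~0x16c3
Checksum = 0xe93c


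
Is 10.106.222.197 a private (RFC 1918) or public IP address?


RFC 1918 private ranges:
  10.0.0.0/8 (10.0.0.0 - 10.255.255.255)
  172.16.0.0/12 (172.16.0.0 - 172.31.255.255)
  192.168.0.0/16 (192.168.0.0 - 192.168.255.255)
Private (in 10.0.0.0/8)


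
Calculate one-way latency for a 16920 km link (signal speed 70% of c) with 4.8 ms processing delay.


Speed = 0.7 * 3e5 km/s = 210000 km/s
Propagation delay = 16920 / 210000 = 0.0806 s = 80.5714 ms
Processing delay = 4.8 ms
Total one-way latency = 85.3714 ms


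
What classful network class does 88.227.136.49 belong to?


First octet: 88
Binary: 01011000
0xxxxxxx -> Class A (1-126)
Class A, default mask 255.0.0.0 (/8)


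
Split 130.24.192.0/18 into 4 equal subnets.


New prefix = 18 + 2 = 20
Each subnet has 4096 addresses
  130.24.192.0/20
  130.24.208.0/20
  130.24.224.0/20
  130.24.240.0/20
Subnets: 130.24.192.0/20, 130.24.208.0/20, 130.24.224.0/20, 130.24.240.0/20


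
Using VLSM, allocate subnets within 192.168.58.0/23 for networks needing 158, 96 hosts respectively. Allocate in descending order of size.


158 hosts -> /24 (254 usable): 192.168.58.0/24
96 hosts -> /25 (126 usable): 192.168.59.0/25
Allocation: 192.168.58.0/24 (158 hosts, 254 usable); 192.168.59.0/25 (96 hosts, 126 usable)


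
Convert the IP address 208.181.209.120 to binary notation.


208 = 11010000
181 = 10110101
209 = 11010001
120 = 01111000
Binary: 11010000.10110101.11010001.01111000


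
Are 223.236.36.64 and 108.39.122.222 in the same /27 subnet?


Mask: 255.255.255.224
223.236.36.64 AND mask = 223.236.36.64
108.39.122.222 AND mask = 108.39.122.192
No, different subnets (223.236.36.64 vs 108.39.122.192)


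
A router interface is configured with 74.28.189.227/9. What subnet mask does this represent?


/9 means 9 network bits, 23 host bits
Binary: 11111111100000000000000000000000
Mask: 255.128.0.0


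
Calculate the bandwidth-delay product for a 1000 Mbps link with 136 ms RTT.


BDP = bandwidth * RTT
= 1000 Mbps * 136 ms
= 1000 * 1e6 * 136 / 1000 bits
= 136000000 bits
= 17000000 bytes
= 16601.5625 KB
BDP = 136000000 bits (17000000 bytes)


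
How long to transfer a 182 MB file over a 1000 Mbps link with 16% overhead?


Effective throughput = 1000 * (1 - 16/100) = 840 Mbps
File size in Mb = 182 * 8 = 1456 Mb
Time = 1456 / 840
Time = 1.7333 seconds


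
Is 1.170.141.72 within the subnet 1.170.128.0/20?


Subnet network: 1.170.128.0
Test IP AND mask: 1.170.128.0
Yes, 1.170.141.72 is in 1.170.128.0/20


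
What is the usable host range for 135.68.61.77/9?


Network: 135.0.0.0
Broadcast: 135.127.255.255
First usable = network + 1
Last usable = broadcast - 1
Range: 135.0.0.1 to 135.127.255.254


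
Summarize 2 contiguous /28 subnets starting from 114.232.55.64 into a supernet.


Original prefix: /28
Number of subnets: 2 = 2^1
New prefix = 28 - 1 = 27
Supernet: 114.232.55.64/27


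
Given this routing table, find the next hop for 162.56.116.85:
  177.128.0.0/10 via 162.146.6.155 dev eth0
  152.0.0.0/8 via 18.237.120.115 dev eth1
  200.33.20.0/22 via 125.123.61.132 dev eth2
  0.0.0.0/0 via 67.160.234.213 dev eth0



Longest prefix match for 162.56.116.85:
  /10 177.128.0.0: no
  /8 152.0.0.0: no
  /22 200.33.20.0: no
  /0 0.0.0.0: MATCH
Selected: next-hop 67.160.234.213 via eth0 (matched /0)


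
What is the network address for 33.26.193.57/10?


IP:   00100001.00011010.11000001.00111001
Mask: 11111111.11000000.00000000.00000000
AND operation:
Net:  00100001.00000000.00000000.00000000
Network: 33.0.0.0/10


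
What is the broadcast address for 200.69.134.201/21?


Network: 200.69.128.0/21
Host bits = 11
Set all host bits to 1:
Broadcast: 200.69.135.255


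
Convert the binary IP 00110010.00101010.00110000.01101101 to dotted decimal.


00110010 = 50
00101010 = 42
00110000 = 48
01101101 = 109
IP: 50.42.48.109


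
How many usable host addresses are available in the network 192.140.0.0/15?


Host bits = 32 - 15 = 17
Total addresses = 2^17 = 131072
Usable = total - 2 (network and broadcast)
Usable hosts: 131070


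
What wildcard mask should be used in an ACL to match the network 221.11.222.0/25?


Subnet mask: 255.255.255.128
Wildcard = 255.255.255.255 - subnet mask
255 - 255 = 0
255 - 255 = 0
255 - 255 = 0
255 - 128 = 127
Wildcard: 0.0.0.127


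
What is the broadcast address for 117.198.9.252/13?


Network: 117.192.0.0/13
Host bits = 19
Set all host bits to 1:
Broadcast: 117.199.255.255


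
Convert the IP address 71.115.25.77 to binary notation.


71 = 01000111
115 = 01110011
25 = 00011001
77 = 01001101
Binary: 01000111.01110011.00011001.01001101


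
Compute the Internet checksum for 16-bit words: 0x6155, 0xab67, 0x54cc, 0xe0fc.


Sum all words (with carry folding):
+ 0x6155 = 0x6155
+ 0xab67 = 0x0cbd
+ 0x54cc = 0x6189
+ 0xe0fc = 0x4286
One's complement: ~0x4286
Checksum = 0xbd79


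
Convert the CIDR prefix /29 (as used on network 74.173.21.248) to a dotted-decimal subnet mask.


/29 means 29 network bits, 3 host bits
Binary: 11111111111111111111111111111000
Mask: 255.255.255.248


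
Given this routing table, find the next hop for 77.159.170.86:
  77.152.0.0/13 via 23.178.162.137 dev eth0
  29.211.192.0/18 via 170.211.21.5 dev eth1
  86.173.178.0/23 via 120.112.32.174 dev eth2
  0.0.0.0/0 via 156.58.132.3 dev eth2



Longest prefix match for 77.159.170.86:
  /13 77.152.0.0: MATCH
  /18 29.211.192.0: no
  /23 86.173.178.0: no
  /0 0.0.0.0: MATCH
Selected: next-hop 23.178.162.137 via eth0 (matched /13)


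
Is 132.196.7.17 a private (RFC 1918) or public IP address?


RFC 1918 private ranges:
  10.0.0.0/8 (10.0.0.0 - 10.255.255.255)
  172.16.0.0/12 (172.16.0.0 - 172.31.255.255)
  192.168.0.0/16 (192.168.0.0 - 192.168.255.255)
Public (not in any RFC 1918 range)


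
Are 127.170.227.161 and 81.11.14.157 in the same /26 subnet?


Mask: 255.255.255.192
127.170.227.161 AND mask = 127.170.227.128
81.11.14.157 AND mask = 81.11.14.128
No, different subnets (127.170.227.128 vs 81.11.14.128)


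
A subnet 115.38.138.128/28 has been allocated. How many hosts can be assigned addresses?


Host bits = 32 - 28 = 4
Total addresses = 2^4 = 16
Usable = total - 2 (network and broadcast)
Usable hosts: 14


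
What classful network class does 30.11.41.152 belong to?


First octet: 30
Binary: 00011110
0xxxxxxx -> Class A (1-126)
Class A, default mask 255.0.0.0 (/8)


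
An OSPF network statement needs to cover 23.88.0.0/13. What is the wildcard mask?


Subnet mask: 255.248.0.0
Wildcard = 255.255.255.255 - subnet mask
255 - 255 = 0
255 - 248 = 7
255 - 0 = 255
255 - 0 = 255
Wildcard: 0.7.255.255


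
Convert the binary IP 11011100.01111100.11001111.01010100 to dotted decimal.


11011100 = 220
01111100 = 124
11001111 = 207
01010100 = 84
IP: 220.124.207.84


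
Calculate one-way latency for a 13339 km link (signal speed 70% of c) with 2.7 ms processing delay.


Speed = 0.7 * 3e5 km/s = 210000 km/s
Propagation delay = 13339 / 210000 = 0.0635 s = 63.519 ms
Processing delay = 2.7 ms
Total one-way latency = 66.219 ms


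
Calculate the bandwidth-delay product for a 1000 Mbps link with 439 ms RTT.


BDP = bandwidth * RTT
= 1000 Mbps * 439 ms
= 1000 * 1e6 * 439 / 1000 bits
= 439000000 bits
= 54875000 bytes
= 53588.8672 KB
BDP = 439000000 bits (54875000 bytes)


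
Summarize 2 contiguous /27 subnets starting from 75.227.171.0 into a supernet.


Original prefix: /27
Number of subnets: 2 = 2^1
New prefix = 27 - 1 = 26
Supernet: 75.227.171.0/26


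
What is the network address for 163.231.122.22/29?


IP:   10100011.11100111.01111010.00010110
Mask: 11111111.11111111.11111111.11111000
AND operation:
Net:  10100011.11100111.01111010.00010000
Network: 163.231.122.16/29


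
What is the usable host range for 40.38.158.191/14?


Network: 40.36.0.0
Broadcast: 40.39.255.255
First usable = network + 1
Last usable = broadcast - 1
Range: 40.36.0.1 to 40.39.255.254


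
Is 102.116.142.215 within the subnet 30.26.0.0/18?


Subnet network: 30.26.0.0
Test IP AND mask: 102.116.128.0
No, 102.116.142.215 is not in 30.26.0.0/18


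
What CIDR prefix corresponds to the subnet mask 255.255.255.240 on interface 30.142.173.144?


Binary: 11111111.11111111.11111111.11110000
Count leading 1s
Prefix: /28


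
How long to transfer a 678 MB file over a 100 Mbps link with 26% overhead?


Effective throughput = 100 * (1 - 26/100) = 74 Mbps
File size in Mb = 678 * 8 = 5424 Mb
Time = 5424 / 74
Time = 73.2973 seconds


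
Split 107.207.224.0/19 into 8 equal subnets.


New prefix = 19 + 3 = 22
Each subnet has 1024 addresses
  107.207.224.0/22
  107.207.228.0/22
  107.207.232.0/22
  107.207.236.0/22
  107.207.240.0/22
  107.207.244.0/22
  107.207.248.0/22
  107.207.252.0/22
Subnets: 107.207.224.0/22, 107.207.228.0/22, 107.207.232.0/22, 107.207.236.0/22, 107.207.240.0/22, 107.207.244.0/22, 107.207.248.0/22, 107.207.252.0/22


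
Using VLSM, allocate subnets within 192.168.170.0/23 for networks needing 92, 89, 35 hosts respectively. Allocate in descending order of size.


92 hosts -> /25 (126 usable): 192.168.170.0/25
89 hosts -> /25 (126 usable): 192.168.170.128/25
35 hosts -> /26 (62 usable): 192.168.171.0/26
Allocation: 192.168.170.0/25 (92 hosts, 126 usable); 192.168.170.128/25 (89 hosts, 126 usable); 192.168.171.0/26 (35 hosts, 62 usable)


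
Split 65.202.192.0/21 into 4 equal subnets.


New prefix = 21 + 2 = 23
Each subnet has 512 addresses
  65.202.192.0/23
  65.202.194.0/23
  65.202.196.0/23
  65.202.198.0/23
Subnets: 65.202.192.0/23, 65.202.194.0/23, 65.202.196.0/23, 65.202.198.0/23


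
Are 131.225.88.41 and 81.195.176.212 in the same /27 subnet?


Mask: 255.255.255.224
131.225.88.41 AND mask = 131.225.88.32
81.195.176.212 AND mask = 81.195.176.192
No, different subnets (131.225.88.32 vs 81.195.176.192)


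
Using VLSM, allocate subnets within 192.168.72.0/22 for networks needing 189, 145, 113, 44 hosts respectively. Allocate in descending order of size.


189 hosts -> /24 (254 usable): 192.168.72.0/24
145 hosts -> /24 (254 usable): 192.168.73.0/24
113 hosts -> /25 (126 usable): 192.168.74.0/25
44 hosts -> /26 (62 usable): 192.168.74.128/26
Allocation: 192.168.72.0/24 (189 hosts, 254 usable); 192.168.73.0/24 (145 hosts, 254 usable); 192.168.74.0/25 (113 hosts, 126 usable); 192.168.74.128/26 (44 hosts, 62 usable)


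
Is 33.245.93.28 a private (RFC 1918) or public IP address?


RFC 1918 private ranges:
  10.0.0.0/8 (10.0.0.0 - 10.255.255.255)
  172.16.0.0/12 (172.16.0.0 - 172.31.255.255)
  192.168.0.0/16 (192.168.0.0 - 192.168.255.255)
Public (not in any RFC 1918 range)


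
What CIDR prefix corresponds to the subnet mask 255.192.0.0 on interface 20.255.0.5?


Binary: 11111111.11000000.00000000.00000000
Count leading 1s
Prefix: /10


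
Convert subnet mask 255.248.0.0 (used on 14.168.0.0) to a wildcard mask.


Subnet mask: 255.248.0.0
Wildcard = 255.255.255.255 - subnet mask
255 - 255 = 0
255 - 248 = 7
255 - 0 = 255
255 - 0 = 255
Wildcard: 0.7.255.255


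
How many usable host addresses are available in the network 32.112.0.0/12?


Host bits = 32 - 12 = 20
Total addresses = 2^20 = 1048576
Usable = total - 2 (network and broadcast)
Usable hosts: 1048574


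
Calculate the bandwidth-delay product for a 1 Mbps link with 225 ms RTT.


BDP = bandwidth * RTT
= 1 Mbps * 225 ms
= 1 * 1e6 * 225 / 1000 bits
= 225000 bits
= 28125 bytes
= 27.4658 KB
BDP = 225000 bits (28125 bytes)


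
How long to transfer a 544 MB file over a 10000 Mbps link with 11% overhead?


Effective throughput = 10000 * (1 - 11/100) = 8900 Mbps
File size in Mb = 544 * 8 = 4352 Mb
Time = 4352 / 8900
Time = 0.489 seconds


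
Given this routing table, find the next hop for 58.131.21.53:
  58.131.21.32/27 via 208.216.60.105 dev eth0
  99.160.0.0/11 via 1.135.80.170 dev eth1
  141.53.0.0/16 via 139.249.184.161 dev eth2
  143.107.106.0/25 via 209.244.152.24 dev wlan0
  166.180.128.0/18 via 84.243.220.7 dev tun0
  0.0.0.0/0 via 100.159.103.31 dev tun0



Longest prefix match for 58.131.21.53:
  /27 58.131.21.32: MATCH
  /11 99.160.0.0: no
  /16 141.53.0.0: no
  /25 143.107.106.0: no
  /18 166.180.128.0: no
  /0 0.0.0.0: MATCH
Selected: next-hop 208.216.60.105 via eth0 (matched /27)


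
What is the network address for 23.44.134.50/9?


IP:   00010111.00101100.10000110.00110010
Mask: 11111111.10000000.00000000.00000000
AND operation:
Net:  00010111.00000000.00000000.00000000
Network: 23.0.0.0/9


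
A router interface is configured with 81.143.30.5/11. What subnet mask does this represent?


/11 means 11 network bits, 21 host bits
Binary: 11111111111000000000000000000000
Mask: 255.224.0.0


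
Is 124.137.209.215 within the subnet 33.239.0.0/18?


Subnet network: 33.239.0.0
Test IP AND mask: 124.137.192.0
No, 124.137.209.215 is not in 33.239.0.0/18


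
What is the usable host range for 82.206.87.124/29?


Network: 82.206.87.120
Broadcast: 82.206.87.127
First usable = network + 1
Last usable = broadcast - 1
Range: 82.206.87.121 to 82.206.87.126


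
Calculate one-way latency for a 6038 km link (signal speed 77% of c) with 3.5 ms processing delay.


Speed = 0.77 * 3e5 km/s = 231000 km/s
Propagation delay = 6038 / 231000 = 0.0261 s = 26.1385 ms
Processing delay = 3.5 ms
Total one-way latency = 29.6385 ms


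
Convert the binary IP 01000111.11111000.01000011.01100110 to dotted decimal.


01000111 = 71
11111000 = 248
01000011 = 67
01100110 = 102
IP: 71.248.67.102


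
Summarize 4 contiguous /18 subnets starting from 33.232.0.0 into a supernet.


Original prefix: /18
Number of subnets: 4 = 2^2
New prefix = 18 - 2 = 16
Supernet: 33.232.0.0/16


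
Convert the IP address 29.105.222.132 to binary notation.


29 = 00011101
105 = 01101001
222 = 11011110
132 = 10000100
Binary: 00011101.01101001.11011110.10000100


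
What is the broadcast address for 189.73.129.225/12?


Network: 189.64.0.0/12
Host bits = 20
Set all host bits to 1:
Broadcast: 189.79.255.255


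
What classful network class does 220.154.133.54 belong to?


First octet: 220
Binary: 11011100
110xxxxx -> Class C (192-223)
Class C, default mask 255.255.255.0 (/24)


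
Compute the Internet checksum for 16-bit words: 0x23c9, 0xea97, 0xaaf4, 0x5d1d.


Sum all words (with carry folding):
+ 0x23c9 = 0x23c9
+ 0xea97 = 0x0e61
+ 0xaaf4 = 0xb955
+ 0x5d1d = 0x1673
One's complement: ~0x1673
Checksum = 0xe98c


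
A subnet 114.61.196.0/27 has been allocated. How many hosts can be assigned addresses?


Host bits = 32 - 27 = 5
Total addresses = 2^5 = 32
Usable = total - 2 (network and broadcast)
Usable hosts: 30


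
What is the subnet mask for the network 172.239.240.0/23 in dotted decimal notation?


/23 means 23 network bits, 9 host bits
Binary: 11111111111111111111111000000000
Mask: 255.255.254.0


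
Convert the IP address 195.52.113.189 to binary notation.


195 = 11000011
52 = 00110100
113 = 01110001
189 = 10111101
Binary: 11000011.00110100.01110001.10111101


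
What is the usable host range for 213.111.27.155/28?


Network: 213.111.27.144
Broadcast: 213.111.27.159
First usable = network + 1
Last usable = broadcast - 1
Range: 213.111.27.145 to 213.111.27.158


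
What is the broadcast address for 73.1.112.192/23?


Network: 73.1.112.0/23
Host bits = 9
Set all host bits to 1:
Broadcast: 73.1.113.255


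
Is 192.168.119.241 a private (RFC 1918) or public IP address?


RFC 1918 private ranges:
  10.0.0.0/8 (10.0.0.0 - 10.255.255.255)
  172.16.0.0/12 (172.16.0.0 - 172.31.255.255)
  192.168.0.0/16 (192.168.0.0 - 192.168.255.255)
Private (in 192.168.0.0/16)


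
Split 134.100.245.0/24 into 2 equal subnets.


New prefix = 24 + 1 = 25
Each subnet has 128 addresses
  134.100.245.0/25
  134.100.245.128/25
Subnets: 134.100.245.0/25, 134.100.245.128/25


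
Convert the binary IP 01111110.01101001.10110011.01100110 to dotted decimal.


01111110 = 126
01101001 = 105
10110011 = 179
01100110 = 102
IP: 126.105.179.102


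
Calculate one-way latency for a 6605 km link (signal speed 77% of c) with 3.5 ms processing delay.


Speed = 0.77 * 3e5 km/s = 231000 km/s
Propagation delay = 6605 / 231000 = 0.0286 s = 28.5931 ms
Processing delay = 3.5 ms
Total one-way latency = 32.0931 ms


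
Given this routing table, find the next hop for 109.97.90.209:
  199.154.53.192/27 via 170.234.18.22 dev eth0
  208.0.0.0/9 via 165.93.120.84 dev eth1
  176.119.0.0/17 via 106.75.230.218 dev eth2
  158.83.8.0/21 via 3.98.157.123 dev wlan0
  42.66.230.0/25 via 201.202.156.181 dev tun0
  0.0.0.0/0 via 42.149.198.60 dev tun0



Longest prefix match for 109.97.90.209:
  /27 199.154.53.192: no
  /9 208.0.0.0: no
  /17 176.119.0.0: no
  /21 158.83.8.0: no
  /25 42.66.230.0: no
  /0 0.0.0.0: MATCH
Selected: next-hop 42.149.198.60 via tun0 (matched /0)


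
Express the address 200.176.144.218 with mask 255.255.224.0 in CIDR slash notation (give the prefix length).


Binary: 11111111.11111111.11100000.00000000
Count leading 1s
Prefix: /19


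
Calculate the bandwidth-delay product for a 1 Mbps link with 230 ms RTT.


BDP = bandwidth * RTT
= 1 Mbps * 230 ms
= 1 * 1e6 * 230 / 1000 bits
= 230000 bits
= 28750 bytes
= 28.0762 KB
BDP = 230000 bits (28750 bytes)


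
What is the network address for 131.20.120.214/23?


IP:   10000011.00010100.01111000.11010110
Mask: 11111111.11111111.11111110.00000000
AND operation:
Net:  10000011.00010100.01111000.00000000
Network: 131.20.120.0/23


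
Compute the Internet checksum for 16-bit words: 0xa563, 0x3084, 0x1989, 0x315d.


Sum all words (with carry folding):
+ 0xa563 = 0xa563
+ 0x3084 = 0xd5e7
+ 0x1989 = 0xef70
+ 0x315d = 0x20ce
One's complement: ~0x20ce
Checksum = 0xdf31


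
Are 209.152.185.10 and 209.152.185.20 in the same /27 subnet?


Mask: 255.255.255.224
209.152.185.10 AND mask = 209.152.185.0
209.152.185.20 AND mask = 209.152.185.0
Yes, same subnet (209.152.185.0)


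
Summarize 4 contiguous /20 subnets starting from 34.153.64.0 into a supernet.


Original prefix: /20
Number of subnets: 4 = 2^2
New prefix = 20 - 2 = 18
Supernet: 34.153.64.0/18


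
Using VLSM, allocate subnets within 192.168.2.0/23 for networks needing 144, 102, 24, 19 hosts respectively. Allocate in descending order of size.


144 hosts -> /24 (254 usable): 192.168.2.0/24
102 hosts -> /25 (126 usable): 192.168.3.0/25
24 hosts -> /27 (30 usable): 192.168.3.128/27
19 hosts -> /27 (30 usable): 192.168.3.160/27
Allocation: 192.168.2.0/24 (144 hosts, 254 usable); 192.168.3.0/25 (102 hosts, 126 usable); 192.168.3.128/27 (24 hosts, 30 usable); 192.168.3.160/27 (19 hosts, 30 usable)


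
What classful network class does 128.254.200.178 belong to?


First octet: 128
Binary: 10000000
10xxxxxx -> Class B (128-191)
Class B, default mask 255.255.0.0 (/16)


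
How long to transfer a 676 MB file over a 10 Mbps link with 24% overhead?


Effective throughput = 10 * (1 - 24/100) = 7.6 Mbps
File size in Mb = 676 * 8 = 5408 Mb
Time = 5408 / 7.6
Time = 711.5789 seconds


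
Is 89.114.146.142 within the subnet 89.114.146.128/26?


Subnet network: 89.114.146.128
Test IP AND mask: 89.114.146.128
Yes, 89.114.146.142 is in 89.114.146.128/26


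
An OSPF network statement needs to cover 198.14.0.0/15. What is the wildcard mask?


Subnet mask: 255.254.0.0
Wildcard = 255.255.255.255 - subnet mask
255 - 255 = 0
255 - 254 = 1
255 - 0 = 255
255 - 0 = 255
Wildcard: 0.1.255.255


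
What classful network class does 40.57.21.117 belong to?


First octet: 40
Binary: 00101000
0xxxxxxx -> Class A (1-126)
Class A, default mask 255.0.0.0 (/8)


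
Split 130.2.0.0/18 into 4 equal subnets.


New prefix = 18 + 2 = 20
Each subnet has 4096 addresses
  130.2.0.0/20
  130.2.16.0/20
  130.2.32.0/20
  130.2.48.0/20
Subnets: 130.2.0.0/20, 130.2.16.0/20, 130.2.32.0/20, 130.2.48.0/20


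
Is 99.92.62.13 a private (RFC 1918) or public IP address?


RFC 1918 private ranges:
  10.0.0.0/8 (10.0.0.0 - 10.255.255.255)
  172.16.0.0/12 (172.16.0.0 - 172.31.255.255)
  192.168.0.0/16 (192.168.0.0 - 192.168.255.255)
Public (not in any RFC 1918 range)


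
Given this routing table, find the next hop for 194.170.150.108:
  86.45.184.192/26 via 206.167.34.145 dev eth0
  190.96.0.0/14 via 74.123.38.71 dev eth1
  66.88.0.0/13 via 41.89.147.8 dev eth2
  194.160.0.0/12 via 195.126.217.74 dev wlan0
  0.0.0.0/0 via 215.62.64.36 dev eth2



Longest prefix match for 194.170.150.108:
  /26 86.45.184.192: no
  /14 190.96.0.0: no
  /13 66.88.0.0: no
  /12 194.160.0.0: MATCH
  /0 0.0.0.0: MATCH
Selected: next-hop 195.126.217.74 via wlan0 (matched /12)


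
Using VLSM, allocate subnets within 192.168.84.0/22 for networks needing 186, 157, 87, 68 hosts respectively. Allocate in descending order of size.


186 hosts -> /24 (254 usable): 192.168.84.0/24
157 hosts -> /24 (254 usable): 192.168.85.0/24
87 hosts -> /25 (126 usable): 192.168.86.0/25
68 hosts -> /25 (126 usable): 192.168.86.128/25
Allocation: 192.168.84.0/24 (186 hosts, 254 usable); 192.168.85.0/24 (157 hosts, 254 usable); 192.168.86.0/25 (87 hosts, 126 usable); 192.168.86.128/25 (68 hosts, 126 usable)


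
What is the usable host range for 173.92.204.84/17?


Network: 173.92.128.0
Broadcast: 173.92.255.255
First usable = network + 1
Last usable = broadcast - 1
Range: 173.92.128.1 to 173.92.255.254


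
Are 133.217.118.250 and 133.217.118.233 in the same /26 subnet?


Mask: 255.255.255.192
133.217.118.250 AND mask = 133.217.118.192
133.217.118.233 AND mask = 133.217.118.192
Yes, same subnet (133.217.118.192)


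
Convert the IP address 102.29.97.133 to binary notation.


102 = 01100110
29 = 00011101
97 = 01100001
133 = 10000101
Binary: 01100110.00011101.01100001.10000101


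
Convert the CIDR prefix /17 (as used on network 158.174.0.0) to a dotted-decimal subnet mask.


/17 means 17 network bits, 15 host bits
Binary: 11111111111111111000000000000000
Mask: 255.255.128.0


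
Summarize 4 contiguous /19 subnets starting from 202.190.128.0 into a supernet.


Original prefix: /19
Number of subnets: 4 = 2^2
New prefix = 19 - 2 = 17
Supernet: 202.190.128.0/17


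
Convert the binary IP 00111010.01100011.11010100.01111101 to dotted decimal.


00111010 = 58
01100011 = 99
11010100 = 212
01111101 = 125
IP: 58.99.212.125


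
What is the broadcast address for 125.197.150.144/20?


Network: 125.197.144.0/20
Host bits = 12
Set all host bits to 1:
Broadcast: 125.197.159.255


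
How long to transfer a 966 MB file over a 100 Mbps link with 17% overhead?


Effective throughput = 100 * (1 - 17/100) = 83 Mbps
File size in Mb = 966 * 8 = 7728 Mb
Time = 7728 / 83
Time = 93.1084 seconds


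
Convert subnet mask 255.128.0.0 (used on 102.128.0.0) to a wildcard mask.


Subnet mask: 255.128.0.0
Wildcard = 255.255.255.255 - subnet mask
255 - 255 = 0
255 - 128 = 127
255 - 0 = 255
255 - 0 = 255
Wildcard: 0.127.255.255


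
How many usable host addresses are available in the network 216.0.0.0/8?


Host bits = 32 - 8 = 24
Total addresses = 2^24 = 16777216
Usable = total - 2 (network and broadcast)
Usable hosts: 16777214


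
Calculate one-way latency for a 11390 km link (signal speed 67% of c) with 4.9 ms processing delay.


Speed = 0.67 * 3e5 km/s = 201000 km/s
Propagation delay = 11390 / 201000 = 0.0567 s = 56.6667 ms
Processing delay = 4.9 ms
Total one-way latency = 61.5667 ms


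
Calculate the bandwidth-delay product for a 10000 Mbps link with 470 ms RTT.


BDP = bandwidth * RTT
= 10000 Mbps * 470 ms
= 10000 * 1e6 * 470 / 1000 bits
= 4700000000 bits
= 587500000 bytes
= 573730.4688 KB
BDP = 4700000000 bits (587500000 bytes)


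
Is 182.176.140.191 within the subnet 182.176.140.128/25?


Subnet network: 182.176.140.128
Test IP AND mask: 182.176.140.128
Yes, 182.176.140.191 is in 182.176.140.128/25


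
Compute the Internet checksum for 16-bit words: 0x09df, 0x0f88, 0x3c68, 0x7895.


Sum all words (with carry folding):
+ 0x09df = 0x09df
+ 0x0f88 = 0x1967
+ 0x3c68 = 0x55cf
+ 0x7895 = 0xce64
One's complement: ~0xce64
Checksum = 0x319b


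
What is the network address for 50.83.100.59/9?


IP:   00110010.01010011.01100100.00111011
Mask: 11111111.10000000.00000000.00000000
AND operation:
Net:  00110010.00000000.00000000.00000000
Network: 50.0.0.0/9


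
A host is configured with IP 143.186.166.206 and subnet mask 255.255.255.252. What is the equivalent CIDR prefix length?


Binary: 11111111.11111111.11111111.11111100
Count leading 1s
Prefix: /30


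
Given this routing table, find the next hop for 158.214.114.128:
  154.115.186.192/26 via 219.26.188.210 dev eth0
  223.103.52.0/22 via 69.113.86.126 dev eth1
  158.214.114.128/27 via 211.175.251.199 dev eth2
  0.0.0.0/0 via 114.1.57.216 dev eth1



Longest prefix match for 158.214.114.128:
  /26 154.115.186.192: no
  /22 223.103.52.0: no
  /27 158.214.114.128: MATCH
  /0 0.0.0.0: MATCH
Selected: next-hop 211.175.251.199 via eth2 (matched /27)


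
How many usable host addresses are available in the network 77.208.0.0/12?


Host bits = 32 - 12 = 20
Total addresses = 2^20 = 1048576
Usable = total - 2 (network and broadcast)
Usable hosts: 1048574


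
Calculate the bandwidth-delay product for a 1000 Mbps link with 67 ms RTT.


BDP = bandwidth * RTT
= 1000 Mbps * 67 ms
= 1000 * 1e6 * 67 / 1000 bits
= 67000000 bits
= 8375000 bytes
= 8178.7109 KB
BDP = 67000000 bits (8375000 bytes)


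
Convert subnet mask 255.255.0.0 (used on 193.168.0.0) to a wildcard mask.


Subnet mask: 255.255.0.0
Wildcard = 255.255.255.255 - subnet mask
255 - 255 = 0
255 - 255 = 0
255 - 0 = 255
255 - 0 = 255
Wildcard: 0.0.255.255


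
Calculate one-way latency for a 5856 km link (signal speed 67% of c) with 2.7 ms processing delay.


Speed = 0.67 * 3e5 km/s = 201000 km/s
Propagation delay = 5856 / 201000 = 0.0291 s = 29.1343 ms
Processing delay = 2.7 ms
Total one-way latency = 31.8343 ms


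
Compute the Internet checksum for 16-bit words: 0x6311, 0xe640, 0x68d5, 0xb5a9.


Sum all words (with carry folding):
+ 0x6311 = 0x6311
+ 0xe640 = 0x4952
+ 0x68d5 = 0xb227
+ 0xb5a9 = 0x67d1
One's complement: ~0x67d1
Checksum = 0x982e


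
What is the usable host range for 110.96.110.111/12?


Network: 110.96.0.0
Broadcast: 110.111.255.255
First usable = network + 1
Last usable = broadcast - 1
Range: 110.96.0.1 to 110.111.255.254


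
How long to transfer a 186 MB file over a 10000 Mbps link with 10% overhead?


Effective throughput = 10000 * (1 - 10/100) = 9000 Mbps
File size in Mb = 186 * 8 = 1488 Mb
Time = 1488 / 9000
Time = 0.1653 seconds


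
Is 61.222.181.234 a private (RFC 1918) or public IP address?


RFC 1918 private ranges:
  10.0.0.0/8 (10.0.0.0 - 10.255.255.255)
  172.16.0.0/12 (172.16.0.0 - 172.31.255.255)
  192.168.0.0/16 (192.168.0.0 - 192.168.255.255)
Public (not in any RFC 1918 range)


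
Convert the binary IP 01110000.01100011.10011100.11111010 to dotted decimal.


01110000 = 112
01100011 = 99
10011100 = 156
11111010 = 250
IP: 112.99.156.250


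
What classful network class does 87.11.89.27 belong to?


First octet: 87
Binary: 01010111
0xxxxxxx -> Class A (1-126)
Class A, default mask 255.0.0.0 (/8)


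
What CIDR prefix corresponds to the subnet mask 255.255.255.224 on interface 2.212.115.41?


Binary: 11111111.11111111.11111111.11100000
Count leading 1s
Prefix: /27


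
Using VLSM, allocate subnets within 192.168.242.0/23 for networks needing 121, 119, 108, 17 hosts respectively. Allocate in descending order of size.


121 hosts -> /25 (126 usable): 192.168.242.0/25
119 hosts -> /25 (126 usable): 192.168.242.128/25
108 hosts -> /25 (126 usable): 192.168.243.0/25
17 hosts -> /27 (30 usable): 192.168.243.128/27
Allocation: 192.168.242.0/25 (121 hosts, 126 usable); 192.168.242.128/25 (119 hosts, 126 usable); 192.168.243.0/25 (108 hosts, 126 usable); 192.168.243.128/27 (17 hosts, 30 usable)


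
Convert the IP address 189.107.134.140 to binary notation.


189 = 10111101
107 = 01101011
134 = 10000110
140 = 10001100
Binary: 10111101.01101011.10000110.10001100


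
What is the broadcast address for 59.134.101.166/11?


Network: 59.128.0.0/11
Host bits = 21
Set all host bits to 1:
Broadcast: 59.159.255.255


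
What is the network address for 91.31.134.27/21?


IP:   01011011.00011111.10000110.00011011
Mask: 11111111.11111111.11111000.00000000
AND operation:
Net:  01011011.00011111.10000000.00000000
Network: 91.31.128.0/21


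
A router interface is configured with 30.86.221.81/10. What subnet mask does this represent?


/10 means 10 network bits, 22 host bits
Binary: 11111111110000000000000000000000
Mask: 255.192.0.0


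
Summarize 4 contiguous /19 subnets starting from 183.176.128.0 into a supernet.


Original prefix: /19
Number of subnets: 4 = 2^2
New prefix = 19 - 2 = 17
Supernet: 183.176.128.0/17


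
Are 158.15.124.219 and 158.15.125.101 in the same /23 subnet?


Mask: 255.255.254.0
158.15.124.219 AND mask = 158.15.124.0
158.15.125.101 AND mask = 158.15.124.0
Yes, same subnet (158.15.124.0)


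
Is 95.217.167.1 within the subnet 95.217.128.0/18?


Subnet network: 95.217.128.0
Test IP AND mask: 95.217.128.0
Yes, 95.217.167.1 is in 95.217.128.0/18


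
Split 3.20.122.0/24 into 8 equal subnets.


New prefix = 24 + 3 = 27
Each subnet has 32 addresses
  3.20.122.0/27
  3.20.122.32/27
  3.20.122.64/27
  3.20.122.96/27
  3.20.122.128/27
  3.20.122.160/27
  3.20.122.192/27
  3.20.122.224/27
Subnets: 3.20.122.0/27, 3.20.122.32/27, 3.20.122.64/27, 3.20.122.96/27, 3.20.122.128/27, 3.20.122.160/27, 3.20.122.192/27, 3.20.122.224/27


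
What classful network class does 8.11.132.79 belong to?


First octet: 8
Binary: 00001000
0xxxxxxx -> Class A (1-126)
Class A, default mask 255.0.0.0 (/8)


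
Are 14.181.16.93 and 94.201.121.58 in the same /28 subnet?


Mask: 255.255.255.240
14.181.16.93 AND mask = 14.181.16.80
94.201.121.58 AND mask = 94.201.121.48
No, different subnets (14.181.16.80 vs 94.201.121.48)


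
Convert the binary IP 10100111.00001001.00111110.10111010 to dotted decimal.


10100111 = 167
00001001 = 9
00111110 = 62
10111010 = 186
IP: 167.9.62.186


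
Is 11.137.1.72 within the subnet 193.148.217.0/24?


Subnet network: 193.148.217.0
Test IP AND mask: 11.137.1.0
No, 11.137.1.72 is not in 193.148.217.0/24
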